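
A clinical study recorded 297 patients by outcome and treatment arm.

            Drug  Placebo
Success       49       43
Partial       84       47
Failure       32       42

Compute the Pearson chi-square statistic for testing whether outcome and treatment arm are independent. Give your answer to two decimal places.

Row totals: 92, 131, 74. Column totals: 165, 132. Grand total N = 297.
Expected counts (row total × column total / N):
  Success, Drug: 92×165/297 = 51.111
  Success, Placebo: 92×132/297 = 40.889
  Partial, Drug: 131×165/297 = 72.778
  Partial, Placebo: 131×132/297 = 58.222
  Failure, Drug: 74×165/297 = 41.111
  Failure, Placebo: 74×132/297 = 32.889
Contributions (O − E)²/E:
  (49 − 51.111)²/51.111 = 0.0872
  (43 − 40.889)²/40.889 = 0.1090
  (84 − 72.778)²/72.778 = 1.7304
  (47 − 58.222)²/58.222 = 2.1630
  (32 − 41.111)²/41.111 = 2.0192
  (42 − 32.889)²/32.889 = 2.5240
χ² = 0.0872 + 0.1090 + 1.7304 + 2.1630 + 2.0192 + 2.5240 = 8.63

8.63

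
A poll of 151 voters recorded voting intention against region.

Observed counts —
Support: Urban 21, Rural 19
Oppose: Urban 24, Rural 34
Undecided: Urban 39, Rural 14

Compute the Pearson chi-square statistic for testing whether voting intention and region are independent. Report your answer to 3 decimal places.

Row totals: 40, 58, 53. Column totals: 84, 67. Grand total N = 151.
Expected counts (row total × column total / N):
  Support, Urban: 40×84/151 = 22.2517
  Support, Rural: 40×67/151 = 17.7483
  Oppose, Urban: 58×84/151 = 32.2649
  Oppose, Rural: 58×67/151 = 25.7351
  Undecided, Urban: 53×84/151 = 29.4834
  Undecided, Rural: 53×67/151 = 23.5166
Contributions (O − E)²/E:
  (21 − 22.2517)²/22.2517 = 0.0704
  (19 − 17.7483)²/17.7483 = 0.0883
  (24 − 32.2649)²/32.2649 = 2.1171
  (34 − 25.7351)²/25.7351 = 2.6543
  (39 − 29.4834)²/29.4834 = 3.0718
  (14 − 23.5166)²/23.5166 = 3.8511
χ² = 0.0704 + 0.0883 + 2.1171 + 2.6543 + 3.0718 + 3.8511 = 11.853

11.853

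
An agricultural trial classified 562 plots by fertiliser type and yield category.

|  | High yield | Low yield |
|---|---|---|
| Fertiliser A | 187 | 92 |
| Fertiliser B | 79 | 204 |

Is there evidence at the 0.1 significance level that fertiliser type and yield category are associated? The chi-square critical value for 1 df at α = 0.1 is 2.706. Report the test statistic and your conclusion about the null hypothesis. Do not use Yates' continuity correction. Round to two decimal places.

Row totals: 279, 283. Column totals: 266, 296. Grand total N = 562.
Expected counts (row total × column total / N):
  Fertiliser A, High yield: 279×266/562 = 132.0534
  Fertiliser A, Low yield: 279×296/562 = 146.9466
  Fertiliser B, High yield: 283×266/562 = 133.9466
  Fertiliser B, Low yield: 283×296/562 = 149.0534
Contributions (O − E)²/E:
  (187 − 132.0534)²/132.0534 = 22.8629
  (92 − 146.9466)²/146.9466 = 20.5458
  (79 − 133.9466)²/133.9466 = 22.5398
  (204 − 149.0534)²/149.0534 = 20.2554
χ² = 22.8629 + 20.5458 + 22.5398 + 20.2554 = 86.20
df = (2−1)(2−1) = 1. Since 86.20 > 2.706, reject the null hypothesis of independence at α = 0.1.

86.20; reject H₀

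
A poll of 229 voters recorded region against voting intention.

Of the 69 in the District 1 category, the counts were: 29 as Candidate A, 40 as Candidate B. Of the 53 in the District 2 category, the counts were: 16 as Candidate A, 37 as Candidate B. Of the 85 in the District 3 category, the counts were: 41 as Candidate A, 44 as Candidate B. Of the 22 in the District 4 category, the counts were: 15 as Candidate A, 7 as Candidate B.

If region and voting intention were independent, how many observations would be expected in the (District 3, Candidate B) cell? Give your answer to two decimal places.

47.51

Row total (District 3) = 85; column total (Candidate B) = 128; grand total N = 229.
Expected count = (row total × column total) / N = 85 × 128 / 229 = 47.51.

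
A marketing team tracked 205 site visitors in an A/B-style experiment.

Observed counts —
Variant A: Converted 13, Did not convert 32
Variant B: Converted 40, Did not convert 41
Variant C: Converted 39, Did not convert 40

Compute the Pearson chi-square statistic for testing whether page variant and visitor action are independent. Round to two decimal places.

5.96

Row totals: 45, 81, 79. Column totals: 92, 113. Grand total N = 205.
Expected counts (row total × column total / N):
  Variant A, Converted: 45×92/205 = 20.195
  Variant A, Did not convert: 45×113/205 = 24.805
  Variant B, Converted: 81×92/205 = 36.351
  Variant B, Did not convert: 81×113/205 = 44.649
  Variant C, Converted: 79×92/205 = 35.454
  Variant C, Did not convert: 79×113/205 = 43.546
Contributions (O − E)²/E:
  (13 − 20.195)²/20.195 = 2.5634
  (32 − 24.805)²/24.805 = 2.0870
  (40 − 36.351)²/36.351 = 0.3663
  (41 − 44.649)²/44.649 = 0.2982
  (39 − 35.454)²/35.454 = 0.3547
  (40 − 43.546)²/43.546 = 0.2888
χ² = 2.5634 + 2.0870 + 0.3663 + 0.2982 + 0.3547 + 0.2888 = 5.96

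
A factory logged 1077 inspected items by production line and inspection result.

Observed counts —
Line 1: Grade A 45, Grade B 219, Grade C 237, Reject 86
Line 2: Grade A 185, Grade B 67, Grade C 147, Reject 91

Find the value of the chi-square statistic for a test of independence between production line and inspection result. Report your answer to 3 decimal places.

Row totals: 587, 490. Column totals: 230, 286, 384, 177. Grand total N = 1077.
Expected counts (row total × column total / N):
  Line 1, Grade A: 587×230/1077 = 125.3575
  Line 1, Grade B: 587×286/1077 = 155.8793
  Line 1, Grade C: 587×384/1077 = 209.2925
  Line 1, Reject: 587×177/1077 = 96.4708
  Line 2, Grade A: 490×230/1077 = 104.6425
  Line 2, Grade B: 490×286/1077 = 130.1207
  Line 2, Grade C: 490×384/1077 = 174.7075
  Line 2, Reject: 490×177/1077 = 80.5292
Contributions (O − E)²/E:
  (45 − 125.3575)²/125.3575 = 51.5113
  (219 − 155.8793)²/155.8793 = 25.5597
  (237 − 209.2925)²/209.2925 = 3.6681
  (86 − 96.4708)²/96.4708 = 1.1365
  (185 − 104.6425)²/104.6425 = 61.7085
  (67 − 130.1207)²/130.1207 = 30.6194
  (147 − 174.7075)²/174.7075 = 4.3942
  (91 − 80.5292)²/80.5292 = 1.3615
χ² = 51.5113 + 25.5597 + 3.6681 + 1.1365 + 61.7085 + 30.6194 + 4.3942 + 1.3615 = 179.959

179.959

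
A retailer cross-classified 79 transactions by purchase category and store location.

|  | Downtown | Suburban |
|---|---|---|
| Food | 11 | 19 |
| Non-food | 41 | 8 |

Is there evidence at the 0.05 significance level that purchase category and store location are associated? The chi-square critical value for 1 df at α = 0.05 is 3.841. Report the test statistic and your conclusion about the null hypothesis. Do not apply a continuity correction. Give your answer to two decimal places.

Row totals: 30, 49. Column totals: 52, 27. Grand total N = 79.
Expected counts (row total × column total / N):
  Food, Downtown: 30×52/79 = 19.747
  Food, Suburban: 30×27/79 = 10.253
  Non-food, Downtown: 49×52/79 = 32.253
  Non-food, Suburban: 49×27/79 = 16.747
Contributions (O − E)²/E:
  (11 − 19.747)²/19.747 = 3.8745
  (19 − 10.253)²/10.253 = 7.4622
  (41 − 32.253)²/32.253 = 2.3722
  (8 − 16.747)²/16.747 = 4.5686
χ² = 3.8745 + 7.4622 + 2.3722 + 4.5686 = 18.28
df = (2−1)(2−1) = 1. Since 18.28 > 3.841, reject the null hypothesis of independence at α = 0.05.

18.28; reject H₀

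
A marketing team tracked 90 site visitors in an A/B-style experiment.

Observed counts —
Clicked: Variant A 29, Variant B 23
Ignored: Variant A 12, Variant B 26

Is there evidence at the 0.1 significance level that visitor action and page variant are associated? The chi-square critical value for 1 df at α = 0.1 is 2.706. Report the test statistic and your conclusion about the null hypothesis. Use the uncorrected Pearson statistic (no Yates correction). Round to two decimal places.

5.18; reject H₀

Row totals: 52, 38. Column totals: 41, 49. Grand total N = 90.
Expected counts (row total × column total / N):
  Clicked, Variant A: 52×41/90 = 23.689
  Clicked, Variant B: 52×49/90 = 28.311
  Ignored, Variant A: 38×41/90 = 17.311
  Ignored, Variant B: 38×49/90 = 20.689
Contributions (O − E)²/E:
  (29 − 23.689)²/23.689 = 1.1907
  (23 − 28.311)²/28.311 = 0.9963
  (12 − 17.311)²/17.311 = 1.6294
  (26 − 20.689)²/20.689 = 1.3634
χ² = 1.1907 + 0.9963 + 1.6294 + 1.3634 = 5.18
df = (2−1)(2−1) = 1. Since 5.18 > 2.706, reject the null hypothesis of independence at α = 0.1.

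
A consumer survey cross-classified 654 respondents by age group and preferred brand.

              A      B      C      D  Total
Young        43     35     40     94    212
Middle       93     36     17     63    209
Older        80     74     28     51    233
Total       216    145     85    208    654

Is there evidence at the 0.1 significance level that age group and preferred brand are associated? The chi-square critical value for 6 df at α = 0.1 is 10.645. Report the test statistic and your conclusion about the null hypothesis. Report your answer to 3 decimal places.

61.361; reject H₀

Grand total N = 654.
Expected counts (row total × column total / N):
  Young, A: 212×216/654 = 70.0183
  Young, B: 212×145/654 = 47.0031
  Young, C: 212×85/654 = 27.5535
  Young, D: 212×208/654 = 67.4251
  Middle, A: 209×216/654 = 69.0275
  Middle, B: 209×145/654 = 46.3379
  Middle, C: 209×85/654 = 27.1636
  Middle, D: 209×208/654 = 66.4709
  Older, A: 233×216/654 = 76.9541
  Older, B: 233×145/654 = 51.6590
  Older, C: 233×85/654 = 30.2829
  Older, D: 233×208/654 = 74.1040
Contributions (O − E)²/E:
  (43 − 70.0183)²/70.0183 = 10.4257
  (35 − 47.0031)²/47.0031 = 3.0652
  (40 − 27.5535)²/27.5535 = 5.6223
  (94 − 67.4251)²/67.4251 = 10.4742
  (93 − 69.0275)²/69.0275 = 8.3254
  (36 − 46.3379)²/46.3379 = 2.3064
  (17 − 27.1636)²/27.1636 = 3.8028
  (63 − 66.4709)²/66.4709 = 0.1812
  (80 − 76.9541)²/76.9541 = 0.1206
  (74 − 51.6590)²/51.6590 = 9.6618
  (28 − 30.2829)²/30.2829 = 0.1721
  (51 − 74.1040)²/74.1040 = 7.2033
χ² = 10.4257 + 3.0652 + 5.6223 + 10.4742 + 8.3254 + 2.3064 + 3.8028 + 0.1812 + 0.1206 + 9.6618 + 0.1721 + 7.2033 = 61.361
df = (3−1)(4−1) = 6. Since 61.361 > 10.645, reject the null hypothesis of independence at α = 0.1.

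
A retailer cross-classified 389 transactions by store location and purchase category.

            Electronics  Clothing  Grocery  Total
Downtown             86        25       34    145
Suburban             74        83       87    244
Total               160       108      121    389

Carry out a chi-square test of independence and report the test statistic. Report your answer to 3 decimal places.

Grand total N = 389.
Expected counts (row total × column total / N):
  Downtown, Electronics: 145×160/389 = 59.6401
  Downtown, Clothing: 145×108/389 = 40.2571
  Downtown, Grocery: 145×121/389 = 45.1028
  Suburban, Electronics: 244×160/389 = 100.3599
  Suburban, Clothing: 244×108/389 = 67.7429
  Suburban, Grocery: 244×121/389 = 75.8972
Contributions (O − E)²/E:
  (86 − 59.6401)²/59.6401 = 11.6506
  (25 − 40.2571)²/40.2571 = 5.7823
  (34 − 45.1028)²/45.1028 = 2.7331
  (74 − 100.3599)²/100.3599 = 6.9235
  (83 − 67.7429)²/67.7429 = 3.4362
  (87 − 75.8972)²/75.8972 = 1.6242
χ² = 11.6506 + 5.7823 + 2.7331 + 6.9235 + 3.4362 + 1.6242 = 32.150

32.150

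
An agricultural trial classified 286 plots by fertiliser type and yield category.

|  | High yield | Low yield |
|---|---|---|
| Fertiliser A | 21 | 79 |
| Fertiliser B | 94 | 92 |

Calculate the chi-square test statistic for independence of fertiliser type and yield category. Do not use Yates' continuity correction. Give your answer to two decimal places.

Row totals: 100, 186. Column totals: 115, 171. Grand total N = 286.
Expected counts (row total × column total / N):
  Fertiliser A, High yield: 100×115/286 = 40.210
  Fertiliser A, Low yield: 100×171/286 = 59.790
  Fertiliser B, High yield: 186×115/286 = 74.790
  Fertiliser B, Low yield: 186×171/286 = 111.210
Contributions (O − E)²/E:
  (21 − 40.210)²/40.210 = 9.1774
  (79 − 59.790)²/59.790 = 6.1720
  (94 − 74.790)²/74.790 = 4.9341
  (92 − 111.210)²/111.210 = 3.3183
χ² = 9.1774 + 6.1720 + 4.9341 + 3.3183 = 23.60

23.60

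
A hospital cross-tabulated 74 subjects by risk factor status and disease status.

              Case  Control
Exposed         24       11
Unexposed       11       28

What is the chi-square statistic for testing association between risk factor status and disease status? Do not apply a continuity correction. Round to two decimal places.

12.06

Row totals: 35, 39. Column totals: 35, 39. Grand total N = 74.
Expected counts (row total × column total / N):
  Exposed, Case: 35×35/74 = 16.554
  Exposed, Control: 35×39/74 = 18.446
  Unexposed, Case: 39×35/74 = 18.446
  Unexposed, Control: 39×39/74 = 20.554
Contributions (O − E)²/E:
  (24 − 16.554)²/16.554 = 3.3492
  (11 − 18.446)²/18.446 = 3.0057
  (11 − 18.446)²/18.446 = 3.0057
  (28 − 20.554)²/20.554 = 2.6974
χ² = 3.3492 + 3.0057 + 3.0057 + 2.6974 = 12.06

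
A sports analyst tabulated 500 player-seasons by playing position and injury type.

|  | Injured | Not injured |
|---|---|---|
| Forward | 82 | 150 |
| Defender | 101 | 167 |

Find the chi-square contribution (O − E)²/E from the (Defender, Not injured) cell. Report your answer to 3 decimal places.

Row total (Defender) = 268; column total (Not injured) = 317; N = 500.
Expected count E = 268 × 317 / 500 = 169.9120.
Contribution = (O − E)²/E = (167 − 169.9120)² / 169.9120 = 0.050.

0.050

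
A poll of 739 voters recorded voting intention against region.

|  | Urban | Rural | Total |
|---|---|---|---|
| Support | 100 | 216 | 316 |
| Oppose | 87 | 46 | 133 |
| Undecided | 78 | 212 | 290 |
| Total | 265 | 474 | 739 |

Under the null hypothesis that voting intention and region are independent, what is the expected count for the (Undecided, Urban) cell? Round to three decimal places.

103.992

Row total (Undecided) = 290; column total (Urban) = 265; grand total N = 739.
Expected count = (row total × column total) / N = 290 × 265 / 739 = 103.992.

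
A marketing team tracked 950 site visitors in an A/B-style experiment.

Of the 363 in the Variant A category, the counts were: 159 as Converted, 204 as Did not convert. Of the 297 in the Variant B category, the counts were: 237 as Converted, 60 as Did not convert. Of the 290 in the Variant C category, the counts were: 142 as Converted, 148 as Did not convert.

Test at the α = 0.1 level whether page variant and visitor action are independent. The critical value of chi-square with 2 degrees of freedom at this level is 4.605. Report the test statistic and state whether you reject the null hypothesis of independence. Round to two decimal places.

96.17; reject H₀

Row totals: 363, 297, 290. Column totals: 538, 412. Grand total N = 950.
Expected counts (row total × column total / N):
  Variant A, Converted: 363×538/950 = 205.573
  Variant A, Did not convert: 363×412/950 = 157.427
  Variant B, Converted: 297×538/950 = 168.196
  Variant B, Did not convert: 297×412/950 = 128.804
  Variant C, Converted: 290×538/950 = 164.232
  Variant C, Did not convert: 290×412/950 = 125.768
Contributions (O − E)²/E:
  (159 − 205.573)²/205.573 = 10.5512
  (204 − 157.427)²/157.427 = 13.7781
  (237 − 168.196)²/168.196 = 28.1457
  (60 − 128.804)²/128.804 = 36.7534
  (142 − 164.232)²/164.232 = 3.0095
  (148 − 125.768)²/125.768 = 3.9299
χ² = 10.5512 + 13.7781 + 28.1457 + 36.7534 + 3.0095 + 3.9299 = 96.17
df = (3−1)(2−1) = 2. Since 96.17 > 4.605, reject the null hypothesis of independence at α = 0.1.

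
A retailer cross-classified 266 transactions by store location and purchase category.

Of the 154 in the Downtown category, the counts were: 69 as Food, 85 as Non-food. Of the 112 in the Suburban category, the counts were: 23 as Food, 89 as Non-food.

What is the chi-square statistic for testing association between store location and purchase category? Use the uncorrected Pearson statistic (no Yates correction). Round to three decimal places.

16.881

Row totals: 154, 112. Column totals: 92, 174. Grand total N = 266.
Expected counts (row total × column total / N):
  Downtown, Food: 154×92/266 = 53.26316
  Downtown, Non-food: 154×174/266 = 100.73684
  Suburban, Food: 112×92/266 = 38.73684
  Suburban, Non-food: 112×174/266 = 73.26316
Contributions (O − E)²/E:
  (69 − 53.26316)²/53.26316 = 4.6495
  (85 − 100.73684)²/100.73684 = 2.4584
  (23 − 38.73684)²/38.73684 = 6.3931
  (89 − 73.26316)²/73.26316 = 3.3803
χ² = 4.6495 + 2.4584 + 6.3931 + 3.3803 = 16.881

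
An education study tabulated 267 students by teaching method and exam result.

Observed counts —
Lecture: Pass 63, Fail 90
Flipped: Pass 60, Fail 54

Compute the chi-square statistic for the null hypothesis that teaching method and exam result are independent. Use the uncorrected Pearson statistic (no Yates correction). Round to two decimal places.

Row totals: 153, 114. Column totals: 123, 144. Grand total N = 267.
Expected counts (row total × column total / N):
  Lecture, Pass: 153×123/267 = 70.483
  Lecture, Fail: 153×144/267 = 82.517
  Flipped, Pass: 114×123/267 = 52.517
  Flipped, Fail: 114×144/267 = 61.483
Contributions (O − E)²/E:
  (63 − 70.483)²/70.483 = 0.7945
  (90 − 82.517)²/82.517 = 0.6786
  (60 − 52.517)²/52.517 = 1.0662
  (54 − 61.483)²/61.483 = 0.9107
χ² = 0.7945 + 0.6786 + 1.0662 + 0.9107 = 3.45

3.45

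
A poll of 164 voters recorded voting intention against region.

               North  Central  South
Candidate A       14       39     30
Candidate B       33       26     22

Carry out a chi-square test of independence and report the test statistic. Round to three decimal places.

11.489

Row totals: 83, 81. Column totals: 47, 65, 52. Grand total N = 164.
Expected counts (row total × column total / N):
  Candidate A, North: 83×47/164 = 23.78659
  Candidate A, Central: 83×65/164 = 32.89634
  Candidate A, South: 83×52/164 = 26.31707
  Candidate B, North: 81×47/164 = 23.21341
  Candidate B, Central: 81×65/164 = 32.10366
  Candidate B, South: 81×52/164 = 25.68293
Contributions (O − E)²/E:
  (14 − 23.78659)²/23.78659 = 4.0265
  (39 − 32.89634)²/32.89634 = 1.1325
  (30 − 26.31707)²/26.31707 = 0.5154
  (33 − 23.21341)²/23.21341 = 4.1259
  (26 − 32.10366)²/32.10366 = 1.1604
  (22 − 25.68293)²/25.68293 = 0.5281
χ² = 4.0265 + 1.1325 + 0.5154 + 4.1259 + 1.1604 + 0.5281 = 11.489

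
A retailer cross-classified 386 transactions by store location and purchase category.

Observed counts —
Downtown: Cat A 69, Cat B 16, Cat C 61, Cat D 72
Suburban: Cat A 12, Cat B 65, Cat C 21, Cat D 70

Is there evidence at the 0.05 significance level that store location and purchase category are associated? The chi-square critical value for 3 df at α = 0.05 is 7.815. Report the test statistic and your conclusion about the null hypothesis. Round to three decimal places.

Row totals: 218, 168. Column totals: 81, 81, 82, 142. Grand total N = 386.
Expected counts (row total × column total / N):
  Downtown, Cat A: 218×81/386 = 45.7461
  Downtown, Cat B: 218×81/386 = 45.7461
  Downtown, Cat C: 218×82/386 = 46.3109
  Downtown, Cat D: 218×142/386 = 80.1969
  Suburban, Cat A: 168×81/386 = 35.2539
  Suburban, Cat B: 168×81/386 = 35.2539
  Suburban, Cat C: 168×82/386 = 35.6891
  Suburban, Cat D: 168×142/386 = 61.8031
Contributions (O − E)²/E:
  (69 − 45.7461)²/45.7461 = 11.8205
  (16 − 45.7461)²/45.7461 = 19.3422
  (61 − 46.3109)²/46.3109 = 4.6592
  (72 − 80.1969)²/80.1969 = 0.8378
  (12 − 35.2539)²/35.2539 = 15.3386
  (65 − 35.2539)²/35.2539 = 25.0988
  (21 − 35.6891)²/35.6891 = 6.0458
  (70 − 61.8031)²/61.8031 = 1.0871
χ² = 11.8205 + 19.3422 + 4.6592 + 0.8378 + 15.3386 + 25.0988 + 6.0458 + 1.0871 = 84.230
df = (2−1)(4−1) = 3. Since 84.230 > 7.815, reject the null hypothesis of independence at α = 0.05.

84.230; reject H₀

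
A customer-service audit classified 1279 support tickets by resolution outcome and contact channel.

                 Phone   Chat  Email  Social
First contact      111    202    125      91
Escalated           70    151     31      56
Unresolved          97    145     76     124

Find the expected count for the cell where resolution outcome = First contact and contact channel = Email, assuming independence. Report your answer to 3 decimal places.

95.956

Row total (First contact) = 529; column total (Email) = 232; grand total N = 1279.
Expected count = (row total × column total) / N = 529 × 232 / 1279 = 95.956.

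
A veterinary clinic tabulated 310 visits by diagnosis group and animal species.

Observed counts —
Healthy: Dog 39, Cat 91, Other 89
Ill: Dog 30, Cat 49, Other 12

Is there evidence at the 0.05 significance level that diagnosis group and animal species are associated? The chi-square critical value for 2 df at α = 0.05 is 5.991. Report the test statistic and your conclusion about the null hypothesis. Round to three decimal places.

23.659; reject H₀

Row totals: 219, 91. Column totals: 69, 140, 101. Grand total N = 310.
Expected counts (row total × column total / N):
  Healthy, Dog: 219×69/310 = 48.7452
  Healthy, Cat: 219×140/310 = 98.9032
  Healthy, Other: 219×101/310 = 71.3516
  Ill, Dog: 91×69/310 = 20.2548
  Ill, Cat: 91×140/310 = 41.0968
  Ill, Other: 91×101/310 = 29.6484
Contributions (O − E)²/E:
  (39 − 48.7452)²/48.7452 = 1.9483
  (91 − 98.9032)²/98.9032 = 0.6315
  (89 − 71.3516)²/71.3516 = 4.3652
  (30 − 20.2548)²/20.2548 = 4.6887
  (49 − 41.0968)²/41.0968 = 1.5198
  (12 − 29.6484)²/29.6484 = 10.5053
χ² = 1.9483 + 0.6315 + 4.3652 + 4.6887 + 1.5198 + 10.5053 = 23.659
df = (2−1)(3−1) = 2. Since 23.659 > 5.991, reject the null hypothesis of independence at α = 0.05.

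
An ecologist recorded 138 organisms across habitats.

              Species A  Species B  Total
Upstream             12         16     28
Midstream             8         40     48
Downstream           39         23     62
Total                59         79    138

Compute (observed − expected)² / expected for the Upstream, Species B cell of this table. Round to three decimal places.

Row total (Upstream) = 28; column total (Species B) = 79; N = 138.
Expected count E = 28 × 79 / 138 = 16.0290.
Contribution = (O − E)²/E = (16 − 16.0290)² / 16.0290 = 0.000.

0.000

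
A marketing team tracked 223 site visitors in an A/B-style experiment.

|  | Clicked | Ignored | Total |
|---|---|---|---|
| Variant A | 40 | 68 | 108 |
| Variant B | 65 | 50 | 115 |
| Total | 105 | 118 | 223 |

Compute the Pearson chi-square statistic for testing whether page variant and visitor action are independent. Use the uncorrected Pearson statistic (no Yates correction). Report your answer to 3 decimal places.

8.487

Grand total N = 223.
Expected counts (row total × column total / N):
  Variant A, Clicked: 108×105/223 = 50.8520
  Variant A, Ignored: 108×118/223 = 57.1480
  Variant B, Clicked: 115×105/223 = 54.1480
  Variant B, Ignored: 115×118/223 = 60.8520
Contributions (O − E)²/E:
  (40 − 50.8520)²/50.8520 = 2.3159
  (68 − 57.1480)²/57.1480 = 2.0607
  (65 − 54.1480)²/54.1480 = 2.1749
  (50 − 60.8520)²/60.8520 = 1.9353
χ² = 2.3159 + 2.0607 + 2.1749 + 1.9353 = 8.487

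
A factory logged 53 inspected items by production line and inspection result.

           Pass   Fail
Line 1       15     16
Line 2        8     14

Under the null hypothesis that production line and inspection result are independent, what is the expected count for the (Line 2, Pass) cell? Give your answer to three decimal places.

Row total (Line 2) = 22; column total (Pass) = 23; grand total N = 53.
Expected count = (row total × column total) / N = 22 × 23 / 53 = 9.547.

9.547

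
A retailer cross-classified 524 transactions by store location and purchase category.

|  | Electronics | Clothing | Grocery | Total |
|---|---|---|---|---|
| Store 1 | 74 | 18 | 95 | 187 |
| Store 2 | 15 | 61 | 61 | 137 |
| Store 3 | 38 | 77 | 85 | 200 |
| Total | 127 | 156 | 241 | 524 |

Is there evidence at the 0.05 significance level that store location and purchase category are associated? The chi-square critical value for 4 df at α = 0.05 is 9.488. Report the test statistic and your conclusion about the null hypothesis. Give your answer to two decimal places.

Grand total N = 524.
Expected counts (row total × column total / N):
  Store 1, Electronics: 187×127/524 = 45.3225
  Store 1, Clothing: 187×156/524 = 55.6718
  Store 1, Grocery: 187×241/524 = 86.0057
  Store 2, Electronics: 137×127/524 = 33.2042
  Store 2, Clothing: 137×156/524 = 40.7863
  Store 2, Grocery: 137×241/524 = 63.0095
  Store 3, Electronics: 200×127/524 = 48.4733
  Store 3, Clothing: 200×156/524 = 59.5420
  Store 3, Grocery: 200×241/524 = 91.9847
Contributions (O − E)²/E:
  (74 − 45.3225)²/45.3225 = 18.1455
  (18 − 55.6718)²/55.6718 = 25.4916
  (95 − 86.0057)²/86.0057 = 0.9406
  (15 − 33.2042)²/33.2042 = 9.9805
  (61 − 40.7863)²/40.7863 = 10.0179
  (61 − 63.0095)²/63.0095 = 0.0641
  (38 − 48.4733)²/48.4733 = 2.2629
  (77 − 59.5420)²/59.5420 = 5.1188
  (85 − 91.9847)²/91.9847 = 0.5304
χ² = 18.1455 + 25.4916 + 0.9406 + 9.9805 + 10.0179 + 0.0641 + 2.2629 + 5.1188 + 0.5304 = 72.55
df = (3−1)(3−1) = 4. Since 72.55 > 9.488, reject the null hypothesis of independence at α = 0.05.

72.55; reject H₀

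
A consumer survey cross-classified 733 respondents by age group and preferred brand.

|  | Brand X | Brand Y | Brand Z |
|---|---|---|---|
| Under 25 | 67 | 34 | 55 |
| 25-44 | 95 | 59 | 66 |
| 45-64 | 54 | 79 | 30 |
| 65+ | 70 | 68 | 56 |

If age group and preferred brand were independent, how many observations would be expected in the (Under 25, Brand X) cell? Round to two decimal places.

60.87

Row total (Under 25) = 156; column total (Brand X) = 286; grand total N = 733.
Expected count = (row total × column total) / N = 156 × 286 / 733 = 60.87.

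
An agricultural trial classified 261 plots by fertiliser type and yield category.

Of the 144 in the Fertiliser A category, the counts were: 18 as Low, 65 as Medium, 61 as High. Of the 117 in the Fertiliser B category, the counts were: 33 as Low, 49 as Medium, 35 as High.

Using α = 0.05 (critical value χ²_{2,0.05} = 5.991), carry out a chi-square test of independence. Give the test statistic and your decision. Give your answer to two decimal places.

11.02; reject H₀

Row totals: 144, 117. Column totals: 51, 114, 96. Grand total N = 261.
Expected counts (row total × column total / N):
  Fertiliser A, Low: 144×51/261 = 28.138
  Fertiliser A, Medium: 144×114/261 = 62.897
  Fertiliser A, High: 144×96/261 = 52.966
  Fertiliser B, Low: 117×51/261 = 22.862
  Fertiliser B, Medium: 117×114/261 = 51.103
  Fertiliser B, High: 117×96/261 = 43.034
Contributions (O − E)²/E:
  (18 − 28.138)²/28.138 = 3.6527
  (65 − 62.897)²/62.897 = 0.0703
  (61 − 52.966)²/52.966 = 1.2186
  (33 − 22.862)²/22.862 = 4.4956
  (49 − 51.103)²/51.103 = 0.0865
  (35 − 43.034)²/43.034 = 1.4999
χ² = 3.6527 + 0.0703 + 1.2186 + 4.4956 + 0.0865 + 1.4999 = 11.02
df = (2−1)(3−1) = 2. Since 11.02 > 5.991, reject the null hypothesis of independence at α = 0.05.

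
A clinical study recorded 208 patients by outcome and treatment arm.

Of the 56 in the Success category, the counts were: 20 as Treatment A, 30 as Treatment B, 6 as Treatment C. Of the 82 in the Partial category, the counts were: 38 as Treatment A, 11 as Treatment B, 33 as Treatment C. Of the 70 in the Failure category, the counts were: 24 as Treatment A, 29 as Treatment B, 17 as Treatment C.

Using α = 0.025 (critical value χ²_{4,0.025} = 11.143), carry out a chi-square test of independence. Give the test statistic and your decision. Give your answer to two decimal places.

Row totals: 56, 82, 70. Column totals: 82, 70, 56. Grand total N = 208.
Expected counts (row total × column total / N):
  Success, Treatment A: 56×82/208 = 22.077
  Success, Treatment B: 56×70/208 = 18.846
  Success, Treatment C: 56×56/208 = 15.077
  Partial, Treatment A: 82×82/208 = 32.327
  Partial, Treatment B: 82×70/208 = 27.596
  Partial, Treatment C: 82×56/208 = 22.077
  Failure, Treatment A: 70×82/208 = 27.596
  Failure, Treatment B: 70×70/208 = 23.558
  Failure, Treatment C: 70×56/208 = 18.846
Contributions (O − E)²/E:
  (20 − 22.077)²/22.077 = 0.1954
  (30 − 18.846)²/18.846 = 6.6015
  (6 − 15.077)²/15.077 = 5.4647
  (38 − 32.327)²/32.327 = 0.9955
  (11 − 27.596)²/27.596 = 9.9807
  (33 − 22.077)²/22.077 = 5.4044
  (24 − 27.596)²/27.596 = 0.4686
  (29 − 23.558)²/23.558 = 1.2571
  (17 − 18.846)²/18.846 = 0.1808
χ² = 0.1954 + 6.6015 + 5.4647 + 0.9955 + 9.9807 + 5.4044 + 0.4686 + 1.2571 + 0.1808 = 30.55
df = (3−1)(3−1) = 4. Since 30.55 > 11.143, reject the null hypothesis of independence at α = 0.025.

30.55; reject H₀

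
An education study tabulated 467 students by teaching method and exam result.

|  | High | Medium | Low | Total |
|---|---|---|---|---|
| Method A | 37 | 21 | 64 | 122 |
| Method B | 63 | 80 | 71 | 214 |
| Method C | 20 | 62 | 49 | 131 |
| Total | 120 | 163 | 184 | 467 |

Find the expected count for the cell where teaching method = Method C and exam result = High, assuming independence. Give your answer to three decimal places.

33.662

Row total (Method C) = 131; column total (High) = 120; grand total N = 467.
Expected count = (row total × column total) / N = 131 × 120 / 467 = 33.662.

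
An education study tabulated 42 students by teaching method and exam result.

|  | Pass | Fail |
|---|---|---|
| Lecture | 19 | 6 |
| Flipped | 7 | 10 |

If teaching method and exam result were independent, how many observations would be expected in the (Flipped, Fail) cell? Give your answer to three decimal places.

6.476

Row total (Flipped) = 17; column total (Fail) = 16; grand total N = 42.
Expected count = (row total × column total) / N = 17 × 16 / 42 = 6.476.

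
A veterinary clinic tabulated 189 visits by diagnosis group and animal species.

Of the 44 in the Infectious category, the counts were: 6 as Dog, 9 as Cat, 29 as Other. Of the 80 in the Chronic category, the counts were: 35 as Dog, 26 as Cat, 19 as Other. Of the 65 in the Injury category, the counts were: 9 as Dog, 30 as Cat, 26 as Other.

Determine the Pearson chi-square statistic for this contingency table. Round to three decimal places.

Row totals: 44, 80, 65. Column totals: 50, 65, 74. Grand total N = 189.
Expected counts (row total × column total / N):
  Infectious, Dog: 44×50/189 = 11.6402
  Infectious, Cat: 44×65/189 = 15.1323
  Infectious, Other: 44×74/189 = 17.2275
  Chronic, Dog: 80×50/189 = 21.1640
  Chronic, Cat: 80×65/189 = 27.5132
  Chronic, Other: 80×74/189 = 31.3228
  Injury, Dog: 65×50/189 = 17.1958
  Injury, Cat: 65×65/189 = 22.3545
  Injury, Other: 65×74/189 = 25.4497
Contributions (O − E)²/E:
  (6 − 11.6402)²/11.6402 = 2.7329
  (9 − 15.1323)²/15.1323 = 2.4851
  (29 − 17.2275)²/17.2275 = 8.0448
  (35 − 21.1640)²/21.1640 = 9.0453
  (26 − 27.5132)²/27.5132 = 0.0832
  (19 − 31.3228)²/31.3228 = 4.8480
  (9 − 17.1958)²/17.1958 = 3.9063
  (30 − 22.3545)²/22.3545 = 2.6149
  (26 − 25.4497)²/25.4497 = 0.0119
χ² = 2.7329 + 2.4851 + 8.0448 + 9.0453 + 0.0832 + 4.8480 + 3.9063 + 2.6149 + 0.0119 = 33.772

33.772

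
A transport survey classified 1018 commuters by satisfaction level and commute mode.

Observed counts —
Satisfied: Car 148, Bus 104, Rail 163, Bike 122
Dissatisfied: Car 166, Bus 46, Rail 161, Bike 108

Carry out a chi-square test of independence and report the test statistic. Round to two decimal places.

Row totals: 537, 481. Column totals: 314, 150, 324, 230. Grand total N = 1018.
Expected counts (row total × column total / N):
  Satisfied, Car: 537×314/1018 = 165.637
  Satisfied, Bus: 537×150/1018 = 79.126
  Satisfied, Rail: 537×324/1018 = 170.912
  Satisfied, Bike: 537×230/1018 = 121.326
  Dissatisfied, Car: 481×314/1018 = 148.363
  Dissatisfied, Bus: 481×150/1018 = 70.874
  Dissatisfied, Rail: 481×324/1018 = 153.088
  Dissatisfied, Bike: 481×230/1018 = 108.674
Contributions (O − E)²/E:
  (148 − 165.637)²/165.637 = 1.8780
  (104 − 79.126)²/79.126 = 7.8194
  (163 − 170.912)²/170.912 = 0.3663
  (122 − 121.326)²/121.326 = 0.0037
  (166 − 148.363)²/148.363 = 2.0966
  (46 − 70.874)²/70.874 = 8.7298
  (161 − 153.088)²/153.088 = 0.4089
  (108 − 108.674)²/108.674 = 0.0042
χ² = 1.8780 + 7.8194 + 0.3663 + 0.0037 + 2.0966 + 8.7298 + 0.4089 + 0.0042 = 21.31

21.31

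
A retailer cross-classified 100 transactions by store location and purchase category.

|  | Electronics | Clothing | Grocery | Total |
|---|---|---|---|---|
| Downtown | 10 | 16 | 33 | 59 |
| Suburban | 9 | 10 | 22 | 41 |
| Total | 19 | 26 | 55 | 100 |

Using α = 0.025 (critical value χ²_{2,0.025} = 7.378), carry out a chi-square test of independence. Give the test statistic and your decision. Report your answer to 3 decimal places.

0.411; fail to reject H₀

Grand total N = 100.
Expected counts (row total × column total / N):
  Downtown, Electronics: 59×19/100 = 11.2100
  Downtown, Clothing: 59×26/100 = 15.3400
  Downtown, Grocery: 59×55/100 = 32.4500
  Suburban, Electronics: 41×19/100 = 7.7900
  Suburban, Clothing: 41×26/100 = 10.6600
  Suburban, Grocery: 41×55/100 = 22.5500
Contributions (O − E)²/E:
  (10 − 11.2100)²/11.2100 = 0.1306
  (16 − 15.3400)²/15.3400 = 0.0284
  (33 − 32.4500)²/32.4500 = 0.0093
  (9 − 7.7900)²/7.7900 = 0.1879
  (10 − 10.6600)²/10.6600 = 0.0409
  (22 − 22.5500)²/22.5500 = 0.0134
χ² = 0.1306 + 0.0284 + 0.0093 + 0.1879 + 0.0409 + 0.0134 = 0.411
df = (2−1)(3−1) = 2. Since 0.411 < 7.378, fail to reject the null hypothesis of independence at α = 0.025.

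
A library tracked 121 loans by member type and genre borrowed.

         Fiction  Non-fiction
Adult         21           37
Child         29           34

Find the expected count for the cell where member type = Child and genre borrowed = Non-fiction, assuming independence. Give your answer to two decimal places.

36.97

Row total (Child) = 63; column total (Non-fiction) = 71; grand total N = 121.
Expected count = (row total × column total) / N = 63 × 71 / 121 = 36.97.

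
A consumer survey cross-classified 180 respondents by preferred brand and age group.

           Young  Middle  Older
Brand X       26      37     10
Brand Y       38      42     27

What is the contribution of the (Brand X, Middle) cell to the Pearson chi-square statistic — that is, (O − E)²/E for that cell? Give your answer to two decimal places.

0.77

Row total (Brand X) = 73; column total (Middle) = 79; N = 180.
Expected count E = 73 × 79 / 180 = 32.039.
Contribution = (O − E)²/E = (37 − 32.039)² / 32.039 = 0.77.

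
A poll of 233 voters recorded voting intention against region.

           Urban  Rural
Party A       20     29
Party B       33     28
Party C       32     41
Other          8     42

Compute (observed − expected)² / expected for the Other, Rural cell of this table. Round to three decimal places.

4.759

Row total (Other) = 50; column total (Rural) = 140; N = 233.
Expected count E = 50 × 140 / 233 = 30.0429.
Contribution = (O − E)²/E = (42 − 30.0429)² / 30.0429 = 4.759.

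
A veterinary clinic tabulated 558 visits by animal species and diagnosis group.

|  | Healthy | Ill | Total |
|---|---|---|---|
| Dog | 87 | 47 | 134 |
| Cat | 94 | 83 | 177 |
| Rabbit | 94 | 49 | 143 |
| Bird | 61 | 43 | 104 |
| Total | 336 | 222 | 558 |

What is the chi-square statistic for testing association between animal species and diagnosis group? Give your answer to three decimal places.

6.898

Grand total N = 558.
Expected counts (row total × column total / N):
  Dog, Healthy: 134×336/558 = 80.6882
  Dog, Ill: 134×222/558 = 53.3118
  Cat, Healthy: 177×336/558 = 106.5806
  Cat, Ill: 177×222/558 = 70.4194
  Rabbit, Healthy: 143×336/558 = 86.1075
  Rabbit, Ill: 143×222/558 = 56.8925
  Bird, Healthy: 104×336/558 = 62.6237
  Bird, Ill: 104×222/558 = 41.3763
Contributions (O − E)²/E:
  (87 − 80.6882)²/80.6882 = 0.4937
  (47 − 53.3118)²/53.3118 = 0.7473
  (94 − 106.5806)²/106.5806 = 1.4850
  (83 − 70.4194)²/70.4194 = 2.2476
  (94 − 86.1075)²/86.1075 = 0.7234
  (49 − 56.8925)²/56.8925 = 1.0949
  (61 − 62.6237)²/62.6237 = 0.0421
  (43 − 41.3763)²/41.3763 = 0.0637
χ² = 0.4937 + 0.7473 + 1.4850 + 2.2476 + 0.7234 + 1.0949 + 0.0421 + 0.0637 = 6.898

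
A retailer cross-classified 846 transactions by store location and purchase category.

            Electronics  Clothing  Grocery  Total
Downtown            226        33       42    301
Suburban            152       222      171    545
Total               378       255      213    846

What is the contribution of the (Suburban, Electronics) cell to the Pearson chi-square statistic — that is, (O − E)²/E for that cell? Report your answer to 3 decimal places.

Row total (Suburban) = 545; column total (Electronics) = 378; N = 846.
Expected count E = 545 × 378 / 846 = 243.5106.
Contribution = (O − E)²/E = (152 − 243.5106)² / 243.5106 = 34.389.

34.389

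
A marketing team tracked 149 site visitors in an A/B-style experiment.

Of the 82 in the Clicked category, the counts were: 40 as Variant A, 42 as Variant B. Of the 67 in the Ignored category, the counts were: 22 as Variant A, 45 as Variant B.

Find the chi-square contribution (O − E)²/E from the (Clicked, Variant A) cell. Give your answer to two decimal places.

1.01

Row total (Clicked) = 82; column total (Variant A) = 62; N = 149.
Expected count E = 82 × 62 / 149 = 34.121.
Contribution = (O − E)²/E = (40 − 34.121)² / 34.121 = 1.01.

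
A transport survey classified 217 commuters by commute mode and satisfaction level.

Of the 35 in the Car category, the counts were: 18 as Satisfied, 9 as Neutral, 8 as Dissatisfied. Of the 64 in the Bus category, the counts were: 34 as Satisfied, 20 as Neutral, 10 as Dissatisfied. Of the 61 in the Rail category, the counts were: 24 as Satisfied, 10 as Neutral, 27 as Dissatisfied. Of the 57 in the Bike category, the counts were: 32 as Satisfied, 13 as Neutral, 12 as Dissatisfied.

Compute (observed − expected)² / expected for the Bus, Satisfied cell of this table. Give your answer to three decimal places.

0.145

Row total (Bus) = 64; column total (Satisfied) = 108; N = 217.
Expected count E = 64 × 108 / 217 = 31.8525.
Contribution = (O − E)²/E = (34 − 31.8525)² / 31.8525 = 0.145.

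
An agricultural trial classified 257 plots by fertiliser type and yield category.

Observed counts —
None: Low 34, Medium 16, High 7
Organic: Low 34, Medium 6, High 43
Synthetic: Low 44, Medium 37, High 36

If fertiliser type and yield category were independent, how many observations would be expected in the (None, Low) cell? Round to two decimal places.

24.84

Row total (None) = 57; column total (Low) = 112; grand total N = 257.
Expected count = (row total × column total) / N = 57 × 112 / 257 = 24.84.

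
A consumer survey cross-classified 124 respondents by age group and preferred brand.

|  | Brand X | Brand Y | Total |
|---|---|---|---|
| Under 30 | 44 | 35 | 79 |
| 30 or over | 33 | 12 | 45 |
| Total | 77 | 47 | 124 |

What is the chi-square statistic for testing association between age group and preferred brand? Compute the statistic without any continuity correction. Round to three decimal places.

3.789

Grand total N = 124.
Expected counts (row total × column total / N):
  Under 30, Brand X: 79×77/124 = 49.0565
  Under 30, Brand Y: 79×47/124 = 29.9435
  30 or over, Brand X: 45×77/124 = 27.9435
  30 or over, Brand Y: 45×47/124 = 17.0565
Contributions (O − E)²/E:
  (44 − 49.0565)²/49.0565 = 0.5212
  (35 − 29.9435)²/29.9435 = 0.8539
  (33 − 27.9435)²/27.9435 = 0.9150
  (12 − 17.0565)²/17.0565 = 1.4990
χ² = 0.5212 + 0.8539 + 0.9150 + 1.4990 = 3.789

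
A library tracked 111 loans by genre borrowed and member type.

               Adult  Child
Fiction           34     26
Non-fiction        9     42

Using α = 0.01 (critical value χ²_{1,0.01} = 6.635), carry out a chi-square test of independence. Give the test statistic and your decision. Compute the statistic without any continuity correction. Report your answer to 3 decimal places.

17.686; reject H₀

Row totals: 60, 51. Column totals: 43, 68. Grand total N = 111.
Expected counts (row total × column total / N):
  Fiction, Adult: 60×43/111 = 23.2432
  Fiction, Child: 60×68/111 = 36.7568
  Non-fiction, Adult: 51×43/111 = 19.7568
  Non-fiction, Child: 51×68/111 = 31.2432
Contributions (O − E)²/E:
  (34 − 23.2432)²/23.2432 = 4.9782
  (26 − 36.7568)²/36.7568 = 3.1480
  (9 − 19.7568)²/19.7568 = 5.8567
  (42 − 31.2432)²/31.2432 = 3.7035
χ² = 4.9782 + 3.1480 + 5.8567 + 3.7035 = 17.686
df = (2−1)(2−1) = 1. Since 17.686 > 6.635, reject the null hypothesis of independence at α = 0.01.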